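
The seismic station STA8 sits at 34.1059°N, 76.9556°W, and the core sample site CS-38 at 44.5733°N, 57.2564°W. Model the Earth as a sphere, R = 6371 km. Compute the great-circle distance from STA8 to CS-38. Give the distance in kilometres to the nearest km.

2047 km

Δφ = 10.4674°,  Δλ = 19.6992°
a = sin²(Δφ/2) + cos φ₁ cos φ₂ sin²(Δλ/2) = 0.025581
c = 2·arcsin(√a) = 0.321259 rad = 18.4068°
d = R·c = 6371 × 0.321259 = 2046.7 km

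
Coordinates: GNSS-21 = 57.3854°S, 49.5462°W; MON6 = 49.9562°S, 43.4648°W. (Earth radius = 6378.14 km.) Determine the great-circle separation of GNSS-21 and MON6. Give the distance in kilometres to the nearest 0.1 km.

Δφ = 7.4292°,  Δλ = 6.0814°
a = sin²(Δφ/2) + cos φ₁ cos φ₂ sin²(Δλ/2) = 0.005173
c = 2·arcsin(√a) = 0.143972 rad = 8.2490°
d = R·c = 6378.14 × 0.143972 = 918.3 km

918.3 km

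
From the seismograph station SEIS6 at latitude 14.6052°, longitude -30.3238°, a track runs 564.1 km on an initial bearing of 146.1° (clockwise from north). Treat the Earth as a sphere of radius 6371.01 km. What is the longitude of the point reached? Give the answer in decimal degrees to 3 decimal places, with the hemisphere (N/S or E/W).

δ = d/R = 564.1/6371.01 = 0.088542 rad
φ₂ = arcsin(sin φ₁ cos δ + cos φ₁ sin δ cos θ)
   = arcsin(0.25216·0.99608 + 0.96769·0.08843·-0.83001) = 10.37829°
λ₂ = λ₁ + atan2(sin θ sin δ cos φ₁, cos δ − sin φ₁ sin φ₂) = -27.44981°

27.450°W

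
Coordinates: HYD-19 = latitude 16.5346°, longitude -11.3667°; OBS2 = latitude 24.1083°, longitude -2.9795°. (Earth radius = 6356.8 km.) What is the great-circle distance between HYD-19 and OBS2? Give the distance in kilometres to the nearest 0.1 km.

1210.7 km

Δφ = 7.5737°,  Δλ = 8.3872°
a = sin²(Δφ/2) + cos φ₁ cos φ₂ sin²(Δλ/2) = 0.009041
c = 2·arcsin(√a) = 0.190458 rad = 10.9124°
d = R·c = 6356.8 × 0.190458 = 1210.7 km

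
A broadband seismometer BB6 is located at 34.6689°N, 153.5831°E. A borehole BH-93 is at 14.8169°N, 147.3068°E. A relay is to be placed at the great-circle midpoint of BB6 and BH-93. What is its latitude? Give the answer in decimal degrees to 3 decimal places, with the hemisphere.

24.775°N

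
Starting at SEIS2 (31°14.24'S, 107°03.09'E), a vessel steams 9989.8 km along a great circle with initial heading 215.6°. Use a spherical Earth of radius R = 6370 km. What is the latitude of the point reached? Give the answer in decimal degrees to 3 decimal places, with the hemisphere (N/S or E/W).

SEIS2: φ = -31.23733°, λ = +107.05150°
δ = d/R = 9989.8/6370 = 1.568257 rad
φ₂ = arcsin(sin φ₁ cos δ + cos φ₁ sin δ cos θ)
   = arcsin(-0.51858·0.00254 + 0.85503·1.00000·-0.81310) = -44.14983°
λ₂ = λ₁ + atan2(sin θ sin δ cos φ₁, cos δ − sin φ₁ sin φ₂) = -18.72584°

44.150°S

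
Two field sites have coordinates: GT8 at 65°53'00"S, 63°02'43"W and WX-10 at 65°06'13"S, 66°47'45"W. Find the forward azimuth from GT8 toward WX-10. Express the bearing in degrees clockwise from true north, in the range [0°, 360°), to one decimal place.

294.9°

GT8: φ = -65.88333°, λ = -63.04528°
WX-10: φ = -65.10361°, λ = -66.79583°
Δλ = -3.7506°
y = sin Δλ · cos φ₂ = -0.027537
x = cos φ₁ sin φ₂ − sin φ₁ cos φ₂ cos Δλ = 0.012785
θ = atan2(y, x) = -65.0950° → 294.9050° (mod 360°)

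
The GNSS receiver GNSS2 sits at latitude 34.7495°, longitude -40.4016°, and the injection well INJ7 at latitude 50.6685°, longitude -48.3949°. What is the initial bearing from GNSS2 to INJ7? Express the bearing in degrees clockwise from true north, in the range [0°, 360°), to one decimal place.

Δλ = -7.9933°
y = sin Δλ · cos φ₂ = -0.088135
x = cos φ₁ sin φ₂ − sin φ₁ cos φ₂ cos Δλ = 0.277788
θ = atan2(y, x) = -17.6030° → 342.3970° (mod 360°)

342.4°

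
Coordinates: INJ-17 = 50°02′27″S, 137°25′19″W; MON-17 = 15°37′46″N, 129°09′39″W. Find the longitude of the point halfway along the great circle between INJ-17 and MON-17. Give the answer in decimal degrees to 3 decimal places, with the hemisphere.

132.465°W

INJ-17: φ = -50.04083°, λ = -137.42194°
MON-17: φ = +15.62944°, λ = -129.16083°
Bx = cos φ₂ cos Δλ = 0.953031,  By = cos φ₂ sin Δλ = 0.138372
φₘ = atan2(sin φ₁ + sin φ₂, √((cos φ₁ + Bx)² + By²)) = -17.24616°
λₘ = λ₁ + atan2(By, cos φ₁ + Bx) = -132.46460°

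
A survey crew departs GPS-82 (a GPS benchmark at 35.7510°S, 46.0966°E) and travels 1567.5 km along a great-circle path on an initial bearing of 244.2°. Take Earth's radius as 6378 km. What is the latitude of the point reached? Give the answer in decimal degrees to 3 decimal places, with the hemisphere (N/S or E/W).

δ = d/R = 1567.5/6378 = 0.245767 rad
φ₂ = arcsin(sin φ₁ cos δ + cos φ₁ sin δ cos θ)
   = arcsin(-0.58426·0.96995 + 0.81156·0.24330·-0.43523) = -40.74134°
λ₂ = λ₁ + atan2(sin θ sin δ cos φ₁, cos δ − sin φ₁ sin φ₂) = 29.29196°

40.741°S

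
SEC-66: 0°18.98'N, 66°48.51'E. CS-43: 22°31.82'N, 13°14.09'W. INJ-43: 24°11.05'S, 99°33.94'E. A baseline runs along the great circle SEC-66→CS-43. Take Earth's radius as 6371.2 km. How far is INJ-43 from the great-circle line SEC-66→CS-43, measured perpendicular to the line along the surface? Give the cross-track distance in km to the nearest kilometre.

1220 km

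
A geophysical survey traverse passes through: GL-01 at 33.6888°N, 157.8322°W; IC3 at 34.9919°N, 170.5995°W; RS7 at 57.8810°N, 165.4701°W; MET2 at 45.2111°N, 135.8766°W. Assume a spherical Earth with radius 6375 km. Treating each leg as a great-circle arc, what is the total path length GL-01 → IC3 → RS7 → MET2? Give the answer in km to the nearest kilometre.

6211 km

GL-01→IC3: c = 0.185262 rad, d = 1181.05 km
IC3→RS7: c = 0.403951 rad, d = 2575.19 km
RS7→MET2: c = 0.385028 rad, d = 2454.55 km
Total = 1181.05 + 2575.19 + 2454.55 = 6210.79 km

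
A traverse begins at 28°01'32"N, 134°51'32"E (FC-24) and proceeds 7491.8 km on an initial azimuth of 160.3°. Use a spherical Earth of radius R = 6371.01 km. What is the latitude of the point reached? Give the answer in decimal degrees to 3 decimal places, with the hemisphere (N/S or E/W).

FC-24: φ = +28.02556°, λ = +134.85889°
δ = d/R = 7491.8/6371.01 = 1.175920 rad
φ₂ = arcsin(sin φ₁ cos δ + cos φ₁ sin δ cos θ)
   = arcsin(0.46987·0.38469 + 0.88274·0.92304·-0.94147) = -35.89926°
λ₂ = λ₁ + atan2(sin θ sin δ cos φ₁, cos δ − sin φ₁ sin φ₂) = 157.44784°

35.899°S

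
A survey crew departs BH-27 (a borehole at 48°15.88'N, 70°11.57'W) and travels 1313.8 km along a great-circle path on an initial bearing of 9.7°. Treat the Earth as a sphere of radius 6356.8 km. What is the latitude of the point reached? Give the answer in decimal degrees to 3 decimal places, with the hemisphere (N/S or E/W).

59.883°N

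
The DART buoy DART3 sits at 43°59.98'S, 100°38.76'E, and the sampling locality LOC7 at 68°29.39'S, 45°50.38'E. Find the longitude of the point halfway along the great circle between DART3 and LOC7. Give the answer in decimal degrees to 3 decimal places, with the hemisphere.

82.799°E

DART3: φ = -43.99967°, λ = +100.64600°
LOC7: φ = -68.48983°, λ = +45.83967°
Bx = cos φ₂ cos Δλ = 0.211325,  By = cos φ₂ sin Δλ = -0.299643
φₘ = atan2(sin φ₁ + sin φ₂, √((cos φ₁ + Bx)² + By²)) = -58.96596°
λₘ = λ₁ + atan2(By, cos φ₁ + Bx) = 82.79926°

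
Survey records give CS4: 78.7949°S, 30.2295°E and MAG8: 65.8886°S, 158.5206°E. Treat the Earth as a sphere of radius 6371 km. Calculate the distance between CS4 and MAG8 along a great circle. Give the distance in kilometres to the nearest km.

3581 km

Δφ = 12.9063°,  Δλ = 128.2911°
a = sin²(Δφ/2) + cos φ₁ cos φ₂ sin²(Δλ/2) = 0.076918
c = 2·arcsin(√a) = 0.562051 rad = 32.2032°
d = R·c = 6371 × 0.562051 = 3580.8 km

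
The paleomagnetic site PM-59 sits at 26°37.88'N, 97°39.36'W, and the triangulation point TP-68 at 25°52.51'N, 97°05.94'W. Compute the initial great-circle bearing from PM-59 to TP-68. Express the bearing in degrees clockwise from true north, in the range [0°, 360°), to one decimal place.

PM-59: φ = +26.63133°, λ = -97.65600°
TP-68: φ = +25.87517°, λ = -97.09900°
Δλ = 0.5570°
y = sin Δλ · cos φ₂ = 0.008747
x = cos φ₁ sin φ₂ − sin φ₁ cos φ₂ cos Δλ = -0.013178
θ = atan2(y, x) = 146.4266° → 146.4266° (mod 360°)

146.4°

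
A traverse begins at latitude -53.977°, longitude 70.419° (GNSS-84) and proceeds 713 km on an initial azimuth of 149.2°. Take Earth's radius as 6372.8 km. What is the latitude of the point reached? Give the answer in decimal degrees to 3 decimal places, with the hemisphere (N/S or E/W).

δ = d/R = 713/6372.8 = 0.111882 rad
φ₂ = arcsin(sin φ₁ cos δ + cos φ₁ sin δ cos θ)
   = arcsin(-0.80878·0.99375 + 0.58811·0.11165·-0.85896) = -59.33062°
λ₂ = λ₁ + atan2(sin θ sin δ cos φ₁, cos δ − sin φ₁ sin φ₂) = 76.85408°

59.331°S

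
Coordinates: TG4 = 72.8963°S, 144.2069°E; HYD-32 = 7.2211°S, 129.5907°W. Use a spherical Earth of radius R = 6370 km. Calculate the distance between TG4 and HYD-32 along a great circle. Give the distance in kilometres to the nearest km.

Δφ = 65.6752°,  Δλ = 86.2024°
a = sin²(Δφ/2) + cos φ₁ cos φ₂ sin²(Δλ/2) = 0.430268
c = 2·arcsin(√a) = 1.430876 rad = 81.9832°
d = R·c = 6370 × 1.430876 = 9114.7 km

9115 km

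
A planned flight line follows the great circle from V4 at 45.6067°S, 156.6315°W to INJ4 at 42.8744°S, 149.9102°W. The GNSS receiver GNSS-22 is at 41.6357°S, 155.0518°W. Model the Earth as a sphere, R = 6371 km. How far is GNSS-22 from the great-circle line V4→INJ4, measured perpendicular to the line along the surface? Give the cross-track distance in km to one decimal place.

331.4 km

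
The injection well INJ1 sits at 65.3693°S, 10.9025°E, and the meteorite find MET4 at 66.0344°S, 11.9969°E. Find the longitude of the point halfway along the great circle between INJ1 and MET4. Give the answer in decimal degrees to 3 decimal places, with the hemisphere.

11.443°E

Bx = cos φ₂ cos Δλ = 0.406114,  By = cos φ₂ sin Δλ = 0.007758
φₘ = atan2(sin φ₁ + sin φ₂, √((cos φ₁ + Bx)² + By²)) = -65.70283°
λₘ = λ₁ + atan2(By, cos φ₁ + Bx) = 11.44267°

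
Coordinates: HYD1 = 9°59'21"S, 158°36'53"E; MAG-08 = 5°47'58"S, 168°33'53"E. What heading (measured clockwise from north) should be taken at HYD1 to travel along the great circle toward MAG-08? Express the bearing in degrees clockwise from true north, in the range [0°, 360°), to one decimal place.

HYD1: φ = -9.98917°, λ = +158.61472°
MAG-08: φ = -5.79944°, λ = +168.56472°
Δλ = 9.9500°
y = sin Δλ · cos φ₂ = 0.171904
x = cos φ₁ sin φ₂ − sin φ₁ cos φ₂ cos Δλ = 0.070464
θ = atan2(y, x) = 67.7113° → 67.7113° (mod 360°)

67.7°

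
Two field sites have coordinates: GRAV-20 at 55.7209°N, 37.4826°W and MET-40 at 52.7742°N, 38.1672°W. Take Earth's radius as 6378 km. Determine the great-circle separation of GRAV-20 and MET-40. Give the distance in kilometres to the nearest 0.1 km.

Δφ = -2.9467°,  Δλ = -0.6846°
a = sin²(Δφ/2) + cos φ₁ cos φ₂ sin²(Δλ/2) = 0.000673
c = 2·arcsin(√a) = 0.051901 rad = 2.9737°
d = R·c = 6378 × 0.051901 = 331.0 km

331.0 km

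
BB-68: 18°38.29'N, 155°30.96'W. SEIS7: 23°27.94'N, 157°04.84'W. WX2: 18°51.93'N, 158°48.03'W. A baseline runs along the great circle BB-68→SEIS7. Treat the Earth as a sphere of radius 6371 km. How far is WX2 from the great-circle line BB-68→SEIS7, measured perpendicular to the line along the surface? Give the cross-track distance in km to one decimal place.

323.1 km

BB-68: φ = +18.63817°, λ = -155.51600°
SEIS7: φ = +23.46567°, λ = -157.08067°
WX2: φ = +18.86550°, λ = -158.80050°
δ₁₃ = central angle BB-68→WX2 = 0.054427 rad  (haversine)
θ₁₃ = bearing BB-68→WX2 = 274.707°,  θ₁₂ = bearing BB-68→SEIS7 = 343.446°
dₓₜ = R·arcsin(sin δ₁₃ · sin(θ₁₃ − θ₁₂)) = 6371·arcsin(0.05440·sin(-68.739°)) = -323.129 km
|dₓₜ| = 323.129 km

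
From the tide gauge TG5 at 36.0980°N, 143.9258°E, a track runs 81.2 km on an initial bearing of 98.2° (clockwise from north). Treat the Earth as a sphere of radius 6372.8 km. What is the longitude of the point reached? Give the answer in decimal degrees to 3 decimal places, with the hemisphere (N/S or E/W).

144.819°E

δ = d/R = 81.2/6372.8 = 0.012742 rad
φ₂ = arcsin(sin φ₁ cos δ + cos φ₁ sin δ cos θ)
   = arcsin(0.58917·0.99992 + 0.80801·0.01274·-0.14263) = 35.99056°
λ₂ = λ₁ + atan2(sin θ sin δ cos φ₁, cos δ − sin φ₁ sin φ₂) = 144.81886°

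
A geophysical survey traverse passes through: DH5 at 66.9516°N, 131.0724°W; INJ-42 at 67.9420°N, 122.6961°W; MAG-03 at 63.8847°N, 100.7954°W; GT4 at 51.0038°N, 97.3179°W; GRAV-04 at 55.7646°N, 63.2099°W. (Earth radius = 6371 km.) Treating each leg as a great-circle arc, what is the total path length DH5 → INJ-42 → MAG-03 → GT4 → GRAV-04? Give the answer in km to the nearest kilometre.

DH5→INJ-42: c = 0.058622 rad, d = 373.48 km
INJ-42→MAG-03: c = 0.170124 rad, d = 1083.86 km
MAG-03→GT4: c = 0.227091 rad, d = 1446.79 km
GT4→GRAV-04: c = 0.360696 rad, d = 2297.99 km
Total = 373.48 + 1083.86 + 1446.79 + 2297.99 = 5202.13 km

5202 km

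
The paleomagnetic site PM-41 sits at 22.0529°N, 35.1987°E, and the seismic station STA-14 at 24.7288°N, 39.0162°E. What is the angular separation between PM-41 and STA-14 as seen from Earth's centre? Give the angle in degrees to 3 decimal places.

Δφ = 2.6759°,  Δλ = 3.8175°
a = sin²(Δφ/2) + cos φ₁ cos φ₂ sin²(Δλ/2) = 0.001479
c = 2·arcsin(√a) = 0.076938 rad = 4.4082°

4.408°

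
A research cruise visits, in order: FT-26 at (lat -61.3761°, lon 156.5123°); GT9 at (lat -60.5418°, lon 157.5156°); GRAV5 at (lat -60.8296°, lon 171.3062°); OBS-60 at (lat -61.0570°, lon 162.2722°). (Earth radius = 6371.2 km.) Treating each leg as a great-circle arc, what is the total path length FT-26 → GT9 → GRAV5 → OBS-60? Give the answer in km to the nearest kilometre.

FT-26→GT9: c = 0.016860 rad, d = 107.42 km
GT9→GRAV5: c = 0.117732 rad, d = 750.09 km
GRAV5→OBS-60: c = 0.076620 rad, d = 488.16 km
Total = 107.42 + 750.09 + 488.16 = 1345.67 km

1346 km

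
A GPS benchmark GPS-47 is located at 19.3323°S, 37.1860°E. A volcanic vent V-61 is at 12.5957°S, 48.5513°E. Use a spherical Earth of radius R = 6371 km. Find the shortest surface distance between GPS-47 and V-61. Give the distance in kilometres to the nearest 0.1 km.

1426.5 km

Δφ = 6.7366°,  Δλ = 11.3653°
a = sin²(Δφ/2) + cos φ₁ cos φ₂ sin²(Δλ/2) = 0.012481
c = 2·arcsin(√a) = 0.223906 rad = 12.8289°
d = R·c = 6371 × 0.223906 = 1426.5 km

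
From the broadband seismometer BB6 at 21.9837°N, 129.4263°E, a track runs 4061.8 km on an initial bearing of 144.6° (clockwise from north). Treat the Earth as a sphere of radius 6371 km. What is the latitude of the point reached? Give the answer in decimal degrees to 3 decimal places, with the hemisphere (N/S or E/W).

8.575°S

δ = d/R = 4061.8/6371 = 0.637545 rad
φ₂ = arcsin(sin φ₁ cos δ + cos φ₁ sin δ cos θ)
   = arcsin(0.37434·0.80356 + 0.92729·0.59522·-0.81513) = -8.57477°
λ₂ = λ₁ + atan2(sin θ sin δ cos φ₁, cos δ − sin φ₁ sin φ₂) = 149.83413°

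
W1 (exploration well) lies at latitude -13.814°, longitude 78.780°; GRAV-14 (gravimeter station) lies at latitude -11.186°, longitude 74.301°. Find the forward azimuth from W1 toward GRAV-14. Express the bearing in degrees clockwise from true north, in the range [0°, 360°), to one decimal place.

Δλ = -4.4790°
y = sin Δλ · cos φ₂ = -0.076610
x = cos φ₁ sin φ₂ − sin φ₁ cos φ₂ cos Δλ = 0.045136
θ = atan2(y, x) = -59.4950° → 300.5050° (mod 360°)

300.5°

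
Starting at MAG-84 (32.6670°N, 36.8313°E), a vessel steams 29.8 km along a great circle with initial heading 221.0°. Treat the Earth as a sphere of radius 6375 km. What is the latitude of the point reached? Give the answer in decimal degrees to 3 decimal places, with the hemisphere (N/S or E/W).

32.465°N

δ = d/R = 29.8/6375 = 0.004675 rad
φ₂ = arcsin(sin φ₁ cos δ + cos φ₁ sin δ cos θ)
   = arcsin(0.53976·0.99999 + 0.84182·0.00467·-0.75471) = 32.46469°
λ₂ = λ₁ + atan2(sin θ sin δ cos φ₁, cos δ − sin φ₁ sin φ₂) = 36.62304°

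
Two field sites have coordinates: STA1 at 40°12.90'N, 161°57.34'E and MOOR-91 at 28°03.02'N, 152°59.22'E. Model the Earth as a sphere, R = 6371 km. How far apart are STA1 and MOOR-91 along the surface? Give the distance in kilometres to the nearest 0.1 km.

1582.6 km

STA1: φ = +40.21500°, λ = +161.95567°
MOOR-91: φ = +28.05033°, λ = +152.98700°
Δφ = -12.1647°,  Δλ = -8.9687°
a = sin²(Δφ/2) + cos φ₁ cos φ₂ sin²(Δλ/2) = 0.015347
c = 2·arcsin(√a) = 0.248402 rad = 14.2324°
d = R·c = 6371 × 0.248402 = 1582.6 km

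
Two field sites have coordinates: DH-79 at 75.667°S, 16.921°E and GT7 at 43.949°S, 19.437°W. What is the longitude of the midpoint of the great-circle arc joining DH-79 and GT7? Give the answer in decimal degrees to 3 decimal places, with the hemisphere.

Bx = cos φ₂ cos Δλ = 0.579803,  By = cos φ₂ sin Δλ = -0.426812
φₘ = atan2(sin φ₁ + sin φ₂, √((cos φ₁ + Bx)² + By²)) = -60.75789°
λₘ = λ₁ + atan2(By, cos φ₁ + Bx) = -10.36694°

10.367°W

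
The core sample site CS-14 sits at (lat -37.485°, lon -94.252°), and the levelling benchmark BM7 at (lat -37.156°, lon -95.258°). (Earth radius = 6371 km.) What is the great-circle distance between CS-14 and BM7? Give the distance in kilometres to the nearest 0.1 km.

96.2 km

Δφ = 0.3290°,  Δλ = -1.0060°
a = sin²(Δφ/2) + cos φ₁ cos φ₂ sin²(Δλ/2) = 0.000057
c = 2·arcsin(√a) = 0.015098 rad = 0.8650°
d = R·c = 6371 × 0.015098 = 96.2 km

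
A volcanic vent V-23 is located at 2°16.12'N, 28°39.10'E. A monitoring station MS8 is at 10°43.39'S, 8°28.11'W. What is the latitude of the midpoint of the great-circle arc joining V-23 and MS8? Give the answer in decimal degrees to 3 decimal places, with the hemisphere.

V-23: φ = +2.26867°, λ = +28.65167°
MS8: φ = -10.72317°, λ = -8.46850°
Bx = cos φ₂ cos Δλ = 0.783448,  By = cos φ₂ sin Δλ = -0.592950
φₘ = atan2(sin φ₁ + sin φ₂, √((cos φ₁ + Bx)² + By²)) = -4.45824°
λₘ = λ₁ + atan2(By, cos φ₁ + Bx) = 10.25349°

4.458°S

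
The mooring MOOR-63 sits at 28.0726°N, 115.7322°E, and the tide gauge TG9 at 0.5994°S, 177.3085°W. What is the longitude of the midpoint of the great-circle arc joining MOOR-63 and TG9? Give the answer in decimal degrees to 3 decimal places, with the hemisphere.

151.578°E

Bx = cos φ₂ cos Δλ = 0.391363,  By = cos φ₂ sin Δλ = 0.920177
φₘ = atan2(sin φ₁ + sin φ₂, √((cos φ₁ + Bx)² + By²)) = 16.32149°
λₘ = λ₁ + atan2(By, cos φ₁ + Bx) = 151.57787°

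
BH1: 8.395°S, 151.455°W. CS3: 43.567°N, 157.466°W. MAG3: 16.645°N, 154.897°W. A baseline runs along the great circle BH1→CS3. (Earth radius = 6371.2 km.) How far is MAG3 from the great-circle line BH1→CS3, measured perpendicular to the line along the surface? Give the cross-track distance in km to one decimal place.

106.2 km

δ₁₃ = central angle BH1→MAG3 = 0.441053 rad  (haversine)
θ₁₃ = bearing BH1→MAG3 = 352.256°,  θ₁₂ = bearing BH1→CS3 = 354.493°
dₓₜ = R·arcsin(sin δ₁₃ · sin(θ₁₃ − θ₁₂)) = 6371.2·arcsin(0.42689·sin(-2.237°)) = -106.174 km
|dₓₜ| = 106.174 km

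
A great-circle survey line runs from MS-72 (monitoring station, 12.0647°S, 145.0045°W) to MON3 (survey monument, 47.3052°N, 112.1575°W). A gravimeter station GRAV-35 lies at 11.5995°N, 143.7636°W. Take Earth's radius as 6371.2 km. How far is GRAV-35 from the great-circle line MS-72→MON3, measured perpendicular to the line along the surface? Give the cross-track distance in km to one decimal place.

δ₁₃ = central angle MS-72→GRAV-35 = 0.413578 rad  (haversine)
θ₁₃ = bearing MS-72→GRAV-35 = 3.026°,  θ₁₂ = bearing MS-72→MON3 = 23.701°
dₓₜ = R·arcsin(sin δ₁₃ · sin(θ₁₃ − θ₁₂)) = 6371.2·arcsin(0.40189·sin(-20.675°)) = -907.109 km
|dₓₜ| = 907.109 km

907.1 km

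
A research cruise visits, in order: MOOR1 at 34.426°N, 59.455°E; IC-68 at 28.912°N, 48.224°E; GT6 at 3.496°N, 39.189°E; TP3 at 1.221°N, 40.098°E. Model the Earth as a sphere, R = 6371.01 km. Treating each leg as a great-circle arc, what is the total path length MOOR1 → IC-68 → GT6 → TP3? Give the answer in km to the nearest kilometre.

4481 km

MOOR1→IC-68: c = 0.192414 rad, d = 1225.87 km
IC-68→GT6: c = 0.468216 rad, d = 2983.01 km
GT6→TP3: c = 0.042753 rad, d = 272.38 km
Total = 1225.87 + 2983.01 + 272.38 = 4481.26 km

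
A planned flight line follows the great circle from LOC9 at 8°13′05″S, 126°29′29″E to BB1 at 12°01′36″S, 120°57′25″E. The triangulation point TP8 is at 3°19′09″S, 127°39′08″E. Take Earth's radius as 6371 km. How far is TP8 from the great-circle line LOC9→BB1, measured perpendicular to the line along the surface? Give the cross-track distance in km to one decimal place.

LOC9: φ = -8.21806°, λ = +126.49139°
BB1: φ = -12.02667°, λ = +120.95694°
TP8: φ = -3.31917°, λ = +127.65222°
δ₁₃ = central angle LOC9→TP8 = 0.087844 rad  (haversine)
θ₁₃ = bearing LOC9→TP8 = 13.328°,  θ₁₂ = bearing LOC9→BB1 = 234.584°
dₓₜ = R·arcsin(sin δ₁₃ · sin(θ₁₃ − θ₁₂)) = 6371·arcsin(0.08773·sin(-221.255°)) = 368.776 km
|dₓₜ| = 368.776 km

368.8 km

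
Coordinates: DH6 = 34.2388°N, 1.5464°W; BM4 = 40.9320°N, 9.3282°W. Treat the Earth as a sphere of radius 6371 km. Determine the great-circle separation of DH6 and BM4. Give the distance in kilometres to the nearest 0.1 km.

1011.1 km

Δφ = 6.6932°,  Δλ = -7.7818°
a = sin²(Δφ/2) + cos φ₁ cos φ₂ sin²(Δλ/2) = 0.006284
c = 2·arcsin(√a) = 0.158705 rad = 9.0931°
d = R·c = 6371 × 0.158705 = 1011.1 km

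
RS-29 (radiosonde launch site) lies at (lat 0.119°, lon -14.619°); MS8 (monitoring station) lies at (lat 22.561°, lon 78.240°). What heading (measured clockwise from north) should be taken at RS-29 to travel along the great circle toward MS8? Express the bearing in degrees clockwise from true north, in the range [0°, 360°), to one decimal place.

67.4°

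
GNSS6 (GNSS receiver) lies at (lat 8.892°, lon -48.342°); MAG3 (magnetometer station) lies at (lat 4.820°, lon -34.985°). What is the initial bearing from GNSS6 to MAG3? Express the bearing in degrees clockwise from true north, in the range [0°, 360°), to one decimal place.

Δλ = 13.3570°
y = sin Δλ · cos φ₂ = 0.230201
x = cos φ₁ sin φ₂ − sin φ₁ cos φ₂ cos Δλ = -0.066844
θ = atan2(y, x) = 106.1917° → 106.1917° (mod 360°)

106.2°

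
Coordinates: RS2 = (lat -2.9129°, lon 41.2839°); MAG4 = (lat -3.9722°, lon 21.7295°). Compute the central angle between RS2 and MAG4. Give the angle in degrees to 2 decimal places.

19.55°

Δφ = -1.0593°,  Δλ = -19.5544°
a = sin²(Δφ/2) + cos φ₁ cos φ₂ sin²(Δλ/2) = 0.028817
c = 2·arcsin(√a) = 0.341163 rad = 19.5472°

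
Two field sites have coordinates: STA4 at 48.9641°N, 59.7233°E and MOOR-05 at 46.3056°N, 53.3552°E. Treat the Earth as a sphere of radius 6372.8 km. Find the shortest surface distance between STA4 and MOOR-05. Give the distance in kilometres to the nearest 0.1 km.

561.2 km

Δφ = -2.6585°,  Δλ = -6.3681°
a = sin²(Δφ/2) + cos φ₁ cos φ₂ sin²(Δλ/2) = 0.001937
c = 2·arcsin(√a) = 0.088059 rad = 5.0454°
d = R·c = 6372.8 × 0.088059 = 561.2 km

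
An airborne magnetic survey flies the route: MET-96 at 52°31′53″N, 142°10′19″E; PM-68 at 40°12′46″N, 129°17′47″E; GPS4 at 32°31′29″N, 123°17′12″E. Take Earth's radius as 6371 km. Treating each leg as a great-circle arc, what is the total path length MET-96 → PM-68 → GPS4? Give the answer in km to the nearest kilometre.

2693 km

MET-96: φ = +52.53139°, λ = +142.17194°
PM-68: φ = +40.21278°, λ = +129.29639°
GPS4: φ = +32.52472°, λ = +123.28667°
MET-96→PM-68: c = 0.264222 rad, d = 1683.36 km
PM-68→GPS4: c = 0.158454 rad, d = 1009.51 km
Total = 1683.36 + 1009.51 = 2692.87 km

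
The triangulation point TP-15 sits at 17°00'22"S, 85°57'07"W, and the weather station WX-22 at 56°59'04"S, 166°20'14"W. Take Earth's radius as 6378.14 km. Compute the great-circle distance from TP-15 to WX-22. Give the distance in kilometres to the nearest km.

TP-15: φ = -17.00611°, λ = -85.95194°
WX-22: φ = -56.98444°, λ = -166.33722°
Δφ = -39.9783°,  Δλ = -80.3853°
a = sin²(Δφ/2) + cos φ₁ cos φ₂ sin²(Δλ/2) = 0.333864
c = 2·arcsin(√a) = 1.232086 rad = 70.5933°
d = R·c = 6378.14 × 1.232086 = 7858.4 km

7858 km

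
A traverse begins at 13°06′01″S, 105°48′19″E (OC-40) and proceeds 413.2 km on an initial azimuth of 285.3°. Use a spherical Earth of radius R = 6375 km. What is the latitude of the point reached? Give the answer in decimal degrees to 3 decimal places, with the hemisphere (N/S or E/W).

12.095°S

OC-40: φ = -13.10028°, λ = +105.80528°
δ = d/R = 413.2/6375 = 0.064816 rad
φ₂ = arcsin(sin φ₁ cos δ + cos φ₁ sin δ cos θ)
   = arcsin(-0.22666·0.99790 + 0.97397·0.06477·0.26387) = -12.09503°
λ₂ = λ₁ + atan2(sin θ sin δ cos φ₁, cos δ − sin φ₁ sin φ₂) = 102.14198°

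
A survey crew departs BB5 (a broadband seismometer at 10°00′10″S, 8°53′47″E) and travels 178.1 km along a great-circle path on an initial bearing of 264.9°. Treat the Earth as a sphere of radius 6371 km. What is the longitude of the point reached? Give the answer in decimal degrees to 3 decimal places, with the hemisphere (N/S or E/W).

BB5: φ = -10.00278°, λ = +8.89639°
δ = d/R = 178.1/6371 = 0.027955 rad
φ₂ = arcsin(sin φ₁ cos δ + cos φ₁ sin δ cos θ)
   = arcsin(-0.17370·0.99961 + 0.98480·0.02795·-0.08889) = -10.14122°
λ₂ = λ₁ + atan2(sin θ sin δ cos φ₁, cos δ − sin φ₁ sin φ₂) = 7.27571°

7.276°E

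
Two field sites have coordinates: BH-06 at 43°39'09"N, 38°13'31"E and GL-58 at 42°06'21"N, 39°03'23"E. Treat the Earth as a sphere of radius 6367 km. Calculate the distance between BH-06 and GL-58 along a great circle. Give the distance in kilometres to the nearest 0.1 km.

184.7 km

BH-06: φ = +43.65250°, λ = +38.22528°
GL-58: φ = +42.10583°, λ = +39.05639°
Δφ = -1.5467°,  Δλ = 0.8311°
a = sin²(Δφ/2) + cos φ₁ cos φ₂ sin²(Δλ/2) = 0.000210
c = 2·arcsin(√a) = 0.029011 rad = 1.6622°
d = R·c = 6367 × 0.029011 = 184.7 km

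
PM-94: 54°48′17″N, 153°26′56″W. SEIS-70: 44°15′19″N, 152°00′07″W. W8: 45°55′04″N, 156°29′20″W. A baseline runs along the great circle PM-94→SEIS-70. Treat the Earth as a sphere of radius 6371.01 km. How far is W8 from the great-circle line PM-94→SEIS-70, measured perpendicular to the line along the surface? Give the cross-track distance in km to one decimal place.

PM-94: φ = +54.80472°, λ = -153.44889°
SEIS-70: φ = +44.25528°, λ = -152.00194°
W8: φ = +45.91778°, λ = -156.48889°
δ₁₃ = central angle PM-94→W8 = 0.158717 rad  (haversine)
θ₁₃ = bearing PM-94→W8 = 193.499°,  θ₁₂ = bearing PM-94→SEIS-70 = 174.353°
dₓₜ = R·arcsin(sin δ₁₃ · sin(θ₁₃ − θ₁₂)) = 6371.01·arcsin(0.15805·sin(19.147°)) = 330.415 km
|dₓₜ| = 330.415 km

330.4 km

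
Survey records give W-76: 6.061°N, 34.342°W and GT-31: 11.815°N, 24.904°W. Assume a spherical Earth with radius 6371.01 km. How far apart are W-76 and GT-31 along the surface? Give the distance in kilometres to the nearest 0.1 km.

1217.8 km

Δφ = 5.7540°,  Δλ = 9.4380°
a = sin²(Δφ/2) + cos φ₁ cos φ₂ sin²(Δλ/2) = 0.009107
c = 2·arcsin(√a) = 0.191152 rad = 10.9522°
d = R·c = 6371.01 × 0.191152 = 1217.8 km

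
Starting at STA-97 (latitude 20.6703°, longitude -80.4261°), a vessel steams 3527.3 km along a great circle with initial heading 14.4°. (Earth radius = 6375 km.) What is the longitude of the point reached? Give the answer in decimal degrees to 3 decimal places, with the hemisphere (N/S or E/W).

68.455°W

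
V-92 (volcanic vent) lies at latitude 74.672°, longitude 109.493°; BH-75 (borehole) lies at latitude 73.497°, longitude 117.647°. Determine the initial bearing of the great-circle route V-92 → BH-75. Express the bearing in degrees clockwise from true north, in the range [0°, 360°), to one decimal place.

Δλ = 8.1540°
y = sin Δλ · cos φ₂ = 0.040290
x = cos φ₁ sin φ₂ − sin φ₁ cos φ₂ cos Δλ = -0.017737
θ = atan2(y, x) = 113.7600° → 113.7600° (mod 360°)

113.8°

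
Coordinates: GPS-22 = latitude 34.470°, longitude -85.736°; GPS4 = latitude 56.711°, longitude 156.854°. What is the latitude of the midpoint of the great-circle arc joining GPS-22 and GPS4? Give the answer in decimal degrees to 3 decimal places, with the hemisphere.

Bx = cos φ₂ cos Δλ = -0.252671,  By = cos φ₂ sin Δλ = -0.487244
φₘ = atan2(sin φ₁ + sin φ₂, √((cos φ₁ + Bx)² + By²)) = 61.81530°
λₘ = λ₁ + atan2(By, cos φ₁ + Bx) = -126.17351°

61.815°N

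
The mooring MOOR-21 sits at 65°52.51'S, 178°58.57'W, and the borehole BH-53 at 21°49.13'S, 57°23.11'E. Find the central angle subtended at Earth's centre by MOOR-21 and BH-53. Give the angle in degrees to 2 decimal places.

82.59°

MOOR-21: φ = -65.87517°, λ = -178.97617°
BH-53: φ = -21.81883°, λ = +57.38517°
Δφ = 44.0563°,  Δλ = -123.6387°
a = sin²(Δφ/2) + cos φ₁ cos φ₂ sin²(Δλ/2) = 0.435493
c = 2·arcsin(√a) = 1.441421 rad = 82.5874°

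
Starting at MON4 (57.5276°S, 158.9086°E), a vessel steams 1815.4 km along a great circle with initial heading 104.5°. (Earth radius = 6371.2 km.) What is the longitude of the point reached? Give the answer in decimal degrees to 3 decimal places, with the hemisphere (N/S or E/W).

170.255°W

δ = d/R = 1815.4/6371.2 = 0.284938 rad
φ₂ = arcsin(sin φ₁ cos δ + cos φ₁ sin δ cos θ)
   = arcsin(-0.84365·0.95968 + 0.53689·0.28110·-0.25038) = -57.93222°
λ₂ = λ₁ + atan2(sin θ sin δ cos φ₁, cos δ − sin φ₁ sin φ₂) = -170.25497°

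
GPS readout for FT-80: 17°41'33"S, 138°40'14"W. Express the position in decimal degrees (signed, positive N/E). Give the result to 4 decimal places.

-17.6925°, -138.6706°

lat: 17.6925° S → -17.6925°
lon: 138.6706° W → -138.6706°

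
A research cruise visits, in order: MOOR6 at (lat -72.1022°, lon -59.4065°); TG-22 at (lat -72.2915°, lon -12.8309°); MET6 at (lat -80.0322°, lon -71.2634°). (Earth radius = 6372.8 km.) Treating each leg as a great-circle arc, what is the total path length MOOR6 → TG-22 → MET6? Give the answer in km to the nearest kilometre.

3216 km

MOOR6→TG-22: c = 0.242366 rad, d = 1544.55 km
TG-22→MET6: c = 0.262286 rad, d = 1671.50 km
Total = 1544.55 + 1671.50 = 3216.05 km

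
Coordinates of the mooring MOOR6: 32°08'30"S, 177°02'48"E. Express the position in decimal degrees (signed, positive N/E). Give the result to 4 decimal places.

lat: 32.1417° S → -32.1417°
lon: 177.0467° E → +177.0467°

-32.1417°, +177.0467°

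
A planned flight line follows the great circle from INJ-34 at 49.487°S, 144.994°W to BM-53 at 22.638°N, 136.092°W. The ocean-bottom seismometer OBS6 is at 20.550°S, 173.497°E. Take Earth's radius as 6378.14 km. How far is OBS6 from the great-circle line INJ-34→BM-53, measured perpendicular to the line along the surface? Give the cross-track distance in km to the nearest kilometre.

4591 km

δ₁₃ = central angle INJ-34→OBS6 = 0.763554 rad  (haversine)
θ₁₃ = bearing INJ-34→OBS6 = 296.178°,  θ₁₂ = bearing INJ-34→BM-53 = 8.610°
dₓₜ = R·arcsin(sin δ₁₃ · sin(θ₁₃ − θ₁₂)) = 6378.14·arcsin(0.69149·sin(287.568°)) = -4591.041 km
|dₓₜ| = 4591.041 km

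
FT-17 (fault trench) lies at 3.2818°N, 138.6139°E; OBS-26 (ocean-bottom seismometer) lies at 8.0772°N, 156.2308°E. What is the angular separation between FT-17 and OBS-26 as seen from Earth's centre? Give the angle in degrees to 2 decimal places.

18.17°

Δφ = 4.7954°,  Δλ = 17.6169°
a = sin²(Δφ/2) + cos φ₁ cos φ₂ sin²(Δλ/2) = 0.024929
c = 2·arcsin(√a) = 0.317104 rad = 18.1687°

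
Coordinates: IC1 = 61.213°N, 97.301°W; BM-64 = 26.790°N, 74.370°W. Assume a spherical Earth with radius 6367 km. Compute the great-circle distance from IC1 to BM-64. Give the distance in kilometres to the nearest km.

4193 km

Δφ = -34.4230°,  Δλ = 22.9310°
a = sin²(Δφ/2) + cos φ₁ cos φ₂ sin²(Δλ/2) = 0.104542
c = 2·arcsin(√a) = 0.658491 rad = 37.7288°
d = R·c = 6367 × 0.658491 = 4192.6 km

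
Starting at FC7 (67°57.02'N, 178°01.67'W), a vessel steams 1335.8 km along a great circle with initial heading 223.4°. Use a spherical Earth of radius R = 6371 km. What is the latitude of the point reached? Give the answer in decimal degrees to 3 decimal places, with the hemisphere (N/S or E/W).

58.189°N

FC7: φ = +67.95033°, λ = -178.02783°
δ = d/R = 1335.8/6371 = 0.209669 rad
φ₂ = arcsin(sin φ₁ cos δ + cos φ₁ sin δ cos θ)
   = arcsin(0.92686·0.97810 + 0.37541·0.20814·-0.72657) = 58.18868°
λ₂ = λ₁ + atan2(sin θ sin δ cos φ₁, cos δ − sin φ₁ sin φ₂) = 166.23064°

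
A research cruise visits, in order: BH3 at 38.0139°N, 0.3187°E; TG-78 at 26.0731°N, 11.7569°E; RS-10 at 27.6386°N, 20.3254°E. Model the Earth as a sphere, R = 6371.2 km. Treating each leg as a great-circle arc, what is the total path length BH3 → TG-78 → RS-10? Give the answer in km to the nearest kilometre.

BH3→TG-78: c = 0.267984 rad, d = 1707.38 km
TG-78→RS-10: c = 0.136156 rad, d = 867.48 km
Total = 1707.38 + 867.48 = 2574.86 km

2575 km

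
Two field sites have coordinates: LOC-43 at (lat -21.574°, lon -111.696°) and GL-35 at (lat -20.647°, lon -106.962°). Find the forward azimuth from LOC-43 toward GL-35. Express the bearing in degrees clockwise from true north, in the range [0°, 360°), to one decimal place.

79.0°

Δλ = 4.7340°
y = sin Δλ · cos φ₂ = 0.077229
x = cos φ₁ sin φ₂ − sin φ₁ cos φ₂ cos Δλ = 0.015005
θ = atan2(y, x) = 79.0051° → 79.0051° (mod 360°)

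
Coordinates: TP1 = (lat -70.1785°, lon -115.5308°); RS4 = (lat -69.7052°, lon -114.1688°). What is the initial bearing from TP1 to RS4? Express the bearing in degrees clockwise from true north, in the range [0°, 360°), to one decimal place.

Δλ = 1.3620°
y = sin Δλ · cos φ₂ = 0.008244
x = cos φ₁ sin φ₂ − sin φ₁ cos φ₂ cos Δλ = 0.008168
θ = atan2(y, x) = 45.2652° → 45.2652° (mod 360°)

45.3°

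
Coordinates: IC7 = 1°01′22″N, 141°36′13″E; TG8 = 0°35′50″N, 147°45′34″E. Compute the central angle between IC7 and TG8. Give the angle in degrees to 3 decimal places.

6.170°

IC7: φ = +1.02278°, λ = +141.60361°
TG8: φ = +0.59722°, λ = +147.75944°
Δφ = -0.4256°,  Δλ = 6.1558°
a = sin²(Δφ/2) + cos φ₁ cos φ₂ sin²(Δλ/2) = 0.002896
c = 2·arcsin(√a) = 0.107685 rad = 6.1699°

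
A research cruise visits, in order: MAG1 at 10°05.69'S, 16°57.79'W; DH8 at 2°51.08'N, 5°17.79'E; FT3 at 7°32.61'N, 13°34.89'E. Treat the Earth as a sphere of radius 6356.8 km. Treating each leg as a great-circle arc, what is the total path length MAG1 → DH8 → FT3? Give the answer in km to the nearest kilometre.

3901 km

MAG1: φ = -10.09483°, λ = -16.96317°
DH8: φ = +2.85133°, λ = +5.29650°
FT3: φ = +7.54350°, λ = +13.58150°
MAG1→DH8: c = 0.448030 rad, d = 2848.04 km
DH8→FT3: c = 0.165626 rad, d = 1052.85 km
Total = 2848.04 + 1052.85 = 3900.89 km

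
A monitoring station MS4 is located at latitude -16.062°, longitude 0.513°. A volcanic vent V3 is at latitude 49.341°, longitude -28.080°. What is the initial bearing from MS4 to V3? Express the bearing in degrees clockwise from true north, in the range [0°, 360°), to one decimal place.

340.6°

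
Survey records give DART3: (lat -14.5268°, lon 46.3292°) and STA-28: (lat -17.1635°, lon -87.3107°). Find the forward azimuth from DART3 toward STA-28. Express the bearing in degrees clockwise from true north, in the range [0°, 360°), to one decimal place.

236.9°

Δλ = -133.6399°
y = sin Δλ · cos φ₂ = -0.691463
x = cos φ₁ sin φ₂ − sin φ₁ cos φ₂ cos Δλ = -0.451062
θ = atan2(y, x) = -123.1176° → 236.8824° (mod 360°)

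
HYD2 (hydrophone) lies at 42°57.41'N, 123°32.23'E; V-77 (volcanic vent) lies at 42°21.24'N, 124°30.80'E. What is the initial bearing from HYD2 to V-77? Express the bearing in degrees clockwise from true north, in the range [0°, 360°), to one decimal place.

HYD2: φ = +42.95683°, λ = +123.53717°
V-77: φ = +42.35400°, λ = +124.51333°
Δλ = 0.9762°
y = sin Δλ · cos φ₂ = 0.012590
x = cos φ₁ sin φ₂ − sin φ₁ cos φ₂ cos Δλ = -0.010448
θ = atan2(y, x) = 129.6887° → 129.6887° (mod 360°)

129.7°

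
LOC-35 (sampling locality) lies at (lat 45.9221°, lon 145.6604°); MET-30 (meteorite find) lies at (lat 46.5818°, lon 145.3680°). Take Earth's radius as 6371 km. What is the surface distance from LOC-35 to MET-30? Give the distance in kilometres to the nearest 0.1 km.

Δφ = 0.6597°,  Δλ = -0.2924°
a = sin²(Δφ/2) + cos φ₁ cos φ₂ sin²(Δλ/2) = 0.000036
c = 2·arcsin(√a) = 0.012043 rad = 0.6900°
d = R·c = 6371 × 0.012043 = 76.7 km

76.7 km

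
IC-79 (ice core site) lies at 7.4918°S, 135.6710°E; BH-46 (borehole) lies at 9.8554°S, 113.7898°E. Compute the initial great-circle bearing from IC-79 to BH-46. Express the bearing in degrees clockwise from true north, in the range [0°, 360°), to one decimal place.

262.2°

Δλ = -21.8812°
y = sin Δλ · cos φ₂ = -0.367184
x = cos φ₁ sin φ₂ − sin φ₁ cos φ₂ cos Δλ = -0.050495
θ = atan2(y, x) = -97.8302° → 262.1698° (mod 360°)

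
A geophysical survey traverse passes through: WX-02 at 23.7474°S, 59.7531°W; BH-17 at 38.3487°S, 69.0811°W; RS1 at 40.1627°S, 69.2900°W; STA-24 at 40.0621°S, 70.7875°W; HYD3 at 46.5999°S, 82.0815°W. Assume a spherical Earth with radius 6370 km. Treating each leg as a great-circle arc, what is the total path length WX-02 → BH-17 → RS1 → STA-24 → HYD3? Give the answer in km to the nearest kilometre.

3344 km

WX-02→BH-17: c = 0.290115 rad, d = 1848.03 km
BH-17→RS1: c = 0.031786 rad, d = 202.48 km
RS1→STA-24: c = 0.020065 rad, d = 127.82 km
STA-24→HYD3: c = 0.182936 rad, d = 1165.31 km
Total = 1848.03 + 202.48 + 127.82 + 1165.31 = 3343.63 km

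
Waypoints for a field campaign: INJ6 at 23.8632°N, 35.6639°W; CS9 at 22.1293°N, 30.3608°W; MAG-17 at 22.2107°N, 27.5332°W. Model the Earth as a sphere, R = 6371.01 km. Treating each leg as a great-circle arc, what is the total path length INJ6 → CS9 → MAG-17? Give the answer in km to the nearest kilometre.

INJ6→CS9: c = 0.090407 rad, d = 575.98 km
CS9→MAG-17: c = 0.045724 rad, d = 291.31 km
Total = 575.98 + 291.31 = 867.29 km

867 km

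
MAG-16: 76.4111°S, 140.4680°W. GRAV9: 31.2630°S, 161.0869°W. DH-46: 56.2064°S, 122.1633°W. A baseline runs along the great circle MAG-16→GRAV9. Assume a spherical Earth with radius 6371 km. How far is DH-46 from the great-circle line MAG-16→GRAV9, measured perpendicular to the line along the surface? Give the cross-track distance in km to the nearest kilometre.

1884 km

δ₁₃ = central angle MAG-16→DH-46 = 0.371312 rad  (haversine)
θ₁₃ = bearing MAG-16→DH-46 = 28.780°,  θ₁₂ = bearing MAG-16→GRAV9 = 335.342°
dₓₜ = R·arcsin(sin δ₁₃ · sin(θ₁₃ − θ₁₂)) = 6371·arcsin(0.36284·sin(-306.562°)) = 1884.089 km
|dₓₜ| = 1884.089 km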